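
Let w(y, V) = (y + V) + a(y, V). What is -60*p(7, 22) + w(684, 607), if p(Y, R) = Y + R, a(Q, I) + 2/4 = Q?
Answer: 469/2 ≈ 234.50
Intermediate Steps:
a(Q, I) = -½ + Q
p(Y, R) = R + Y
w(y, V) = -½ + V + 2*y (w(y, V) = (y + V) + (-½ + y) = (V + y) + (-½ + y) = -½ + V + 2*y)
-60*p(7, 22) + w(684, 607) = -60*(22 + 7) + (-½ + 607 + 2*684) = -60*29 + (-½ + 607 + 1368) = -1740 + 3949/2 = 469/2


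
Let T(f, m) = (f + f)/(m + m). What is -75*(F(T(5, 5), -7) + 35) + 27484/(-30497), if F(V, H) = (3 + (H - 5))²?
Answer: -265351384/30497 ≈ -8700.9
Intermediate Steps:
T(f, m) = f/m (T(f, m) = (2*f)/((2*m)) = (2*f)*(1/(2*m)) = f/m)
F(V, H) = (-2 + H)² (F(V, H) = (3 + (-5 + H))² = (-2 + H)²)
-75*(F(T(5, 5), -7) + 35) + 27484/(-30497) = -75*((-2 - 7)² + 35) + 27484/(-30497) = -75*((-9)² + 35) + 27484*(-1/30497) = -75*(81 + 35) - 27484/30497 = -75*116 - 27484/30497 = -8700 - 27484/30497 = -265351384/30497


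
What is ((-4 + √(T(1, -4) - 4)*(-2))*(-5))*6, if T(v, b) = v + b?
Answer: 120 + 60*I*√7 ≈ 120.0 + 158.75*I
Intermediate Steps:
T(v, b) = b + v
((-4 + √(T(1, -4) - 4)*(-2))*(-5))*6 = ((-4 + √((-4 + 1) - 4)*(-2))*(-5))*6 = ((-4 + √(-3 - 4)*(-2))*(-5))*6 = ((-4 + √(-7)*(-2))*(-5))*6 = ((-4 + (I*√7)*(-2))*(-5))*6 = ((-4 - 2*I*√7)*(-5))*6 = (20 + 10*I*√7)*6 = 120 + 60*I*√7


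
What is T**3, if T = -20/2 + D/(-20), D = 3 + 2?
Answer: -68921/64 ≈ -1076.9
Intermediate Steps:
D = 5
T = -41/4 (T = -20/2 + 5/(-20) = -20*1/2 + 5*(-1/20) = -10 - 1/4 = -41/4 ≈ -10.250)
T**3 = (-41/4)**3 = -68921/64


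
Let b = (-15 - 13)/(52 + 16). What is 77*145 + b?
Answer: 189798/17 ≈ 11165.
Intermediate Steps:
b = -7/17 (b = -28/68 = -28*1/68 = -7/17 ≈ -0.41176)
77*145 + b = 77*145 - 7/17 = 11165 - 7/17 = 189798/17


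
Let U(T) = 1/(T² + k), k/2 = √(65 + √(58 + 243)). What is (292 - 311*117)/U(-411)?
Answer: -6097203495 - 72190*√(65 + √301) ≈ -6.0979e+9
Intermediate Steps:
k = 2*√(65 + √301) (k = 2*√(65 + √(58 + 243)) = 2*√(65 + √301) ≈ 18.149)
U(T) = 1/(T² + 2*√(65 + √301))
(292 - 311*117)/U(-411) = (292 - 311*117)/(1/((-411)² + 2*√(65 + √301))) = (292 - 36387)/(1/(168921 + 2*√(65 + √301))) = -36095*(168921 + 2*√(65 + √301)) = -6097203495 - 72190*√(65 + √301)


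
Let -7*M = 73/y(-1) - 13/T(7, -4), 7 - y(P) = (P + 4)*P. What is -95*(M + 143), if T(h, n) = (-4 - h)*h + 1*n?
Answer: -15290573/1134 ≈ -13484.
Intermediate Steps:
T(h, n) = n + h*(-4 - h) (T(h, n) = h*(-4 - h) + n = n + h*(-4 - h))
y(P) = 7 - P*(4 + P) (y(P) = 7 - (P + 4)*P = 7 - (4 + P)*P = 7 - P*(4 + P))
M = -6043/5670 (M = -(73/(7 - 1*(-1)² - 4*(-1)) - 13/(-4 - 1*7² - 4*7))/7 = -(73/(7 - 1*1 + 4) - 13/(-4 - 1*49 - 28))/7 = -(73/(7 - 1 + 4) - 13/(-4 - 49 - 28))/7 = -(73/10 - 13/(-81))/7 = -(73*(⅒) - 13*(-1/81))/7 = -(73/10 + 13/81)/7 = -⅐*6043/810 = -6043/5670 ≈ -1.0658)
-95*(M + 143) = -95*(-6043/5670 + 143) = -95*804767/5670 = -15290573/1134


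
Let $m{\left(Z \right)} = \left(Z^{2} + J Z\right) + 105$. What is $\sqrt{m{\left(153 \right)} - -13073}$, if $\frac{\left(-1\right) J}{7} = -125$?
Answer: $\sqrt{170462} \approx 412.87$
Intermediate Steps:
$J = 875$ ($J = \left(-7\right) \left(-125\right) = 875$)
$m{\left(Z \right)} = 105 + Z^{2} + 875 Z$ ($m{\left(Z \right)} = \left(Z^{2} + 875 Z\right) + 105 = 105 + Z^{2} + 875 Z$)
$\sqrt{m{\left(153 \right)} - -13073} = \sqrt{\left(105 + 153^{2} + 875 \cdot 153\right) - -13073} = \sqrt{\left(105 + 23409 + 133875\right) + \left(-4068 + 17141\right)} = \sqrt{157389 + 13073} = \sqrt{170462}$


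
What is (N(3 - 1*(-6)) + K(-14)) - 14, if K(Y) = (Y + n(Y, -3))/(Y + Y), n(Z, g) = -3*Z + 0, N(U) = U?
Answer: -6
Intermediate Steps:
n(Z, g) = -3*Z
K(Y) = -1 (K(Y) = (Y - 3*Y)/(Y + Y) = (-2*Y)/((2*Y)) = (-2*Y)*(1/(2*Y)) = -1)
(N(3 - 1*(-6)) + K(-14)) - 14 = ((3 - 1*(-6)) - 1) - 14 = ((3 + 6) - 1) - 14 = (9 - 1) - 14 = 8 - 14 = -6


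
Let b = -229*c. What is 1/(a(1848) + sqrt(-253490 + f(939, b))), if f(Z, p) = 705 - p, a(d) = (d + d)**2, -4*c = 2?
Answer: 3902976/53316275870273 - I*sqrt(1011598)/373213931091911 ≈ 7.3204e-8 - 2.6949e-12*I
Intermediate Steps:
c = -1/2 (c = -1/4*2 = -1/2 ≈ -0.50000)
b = 229/2 (b = -229*(-1/2) = 229/2 ≈ 114.50)
a(d) = 4*d**2 (a(d) = (2*d)**2 = 4*d**2)
1/(a(1848) + sqrt(-253490 + f(939, b))) = 1/(4*1848**2 + sqrt(-253490 + (705 - 1*229/2))) = 1/(4*3415104 + sqrt(-253490 + (705 - 229/2))) = 1/(13660416 + sqrt(-253490 + 1181/2)) = 1/(13660416 + sqrt(-505799/2)) = 1/(13660416 + I*sqrt(1011598)/2)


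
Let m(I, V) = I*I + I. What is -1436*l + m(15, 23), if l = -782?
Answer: 1123192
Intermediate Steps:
m(I, V) = I + I² (m(I, V) = I² + I = I + I²)
-1436*l + m(15, 23) = -1436*(-782) + 15*(1 + 15) = 1122952 + 15*16 = 1122952 + 240 = 1123192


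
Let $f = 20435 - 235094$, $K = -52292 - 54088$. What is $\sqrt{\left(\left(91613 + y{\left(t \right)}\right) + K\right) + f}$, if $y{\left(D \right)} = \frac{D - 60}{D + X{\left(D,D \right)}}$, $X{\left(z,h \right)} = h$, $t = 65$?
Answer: $\frac{5 i \sqrt{6203678}}{26} \approx 478.98 i$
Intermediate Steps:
$K = -106380$
$y{\left(D \right)} = \frac{-60 + D}{2 D}$ ($y{\left(D \right)} = \frac{D - 60}{D + D} = \frac{-60 + D}{2 D}$)
$f = -214659$ ($f = 20435 - 235094 = -214659$)
$\sqrt{\left(\left(91613 + y{\left(t \right)}\right) + K\right) + f} = \sqrt{\left(\left(91613 + \frac{-60 + 65}{2 \cdot 65}\right) - 106380\right) - 214659} = \sqrt{\left(\left(91613 + \frac{1}{2} \cdot \frac{1}{65} \cdot 5\right) - 106380\right) - 214659} = \sqrt{\left(\left(91613 + \frac{1}{26}\right) - 106380\right) - 214659} = \sqrt{\left(\frac{2381939}{26} - 106380\right) - 214659} = \sqrt{- \frac{383941}{26} - 214659} = \sqrt{- \frac{5965075}{26}} = \frac{5 i \sqrt{6203678}}{26}$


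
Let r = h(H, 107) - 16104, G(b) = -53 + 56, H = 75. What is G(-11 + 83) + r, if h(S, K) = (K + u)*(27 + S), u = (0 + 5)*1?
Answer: -4677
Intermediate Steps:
u = 5 (u = 5*1 = 5)
h(S, K) = (5 + K)*(27 + S) (h(S, K) = (K + 5)*(27 + S) = (5 + K)*(27 + S))
G(b) = 3
r = -4680 (r = (135 + 5*75 + 27*107 + 107*75) - 16104 = (135 + 375 + 2889 + 8025) - 16104 = 11424 - 16104 = -4680)
G(-11 + 83) + r = 3 - 4680 = -4677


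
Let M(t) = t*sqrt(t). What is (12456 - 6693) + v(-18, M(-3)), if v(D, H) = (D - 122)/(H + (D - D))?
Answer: 5763 - 140*I*sqrt(3)/9 ≈ 5763.0 - 26.943*I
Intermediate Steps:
M(t) = t**(3/2)
v(D, H) = (-122 + D)/H (v(D, H) = (-122 + D)/(H + 0) = (-122 + D)/H)
(12456 - 6693) + v(-18, M(-3)) = (12456 - 6693) + (-122 - 18)/((-3)**(3/2)) = 5763 - 140/(-3*I*sqrt(3)) = 5763 + (I*sqrt(3)/9)*(-140) = 5763 - 140*I*sqrt(3)/9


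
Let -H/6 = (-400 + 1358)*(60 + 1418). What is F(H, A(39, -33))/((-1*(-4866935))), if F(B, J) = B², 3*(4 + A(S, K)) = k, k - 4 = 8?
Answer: 72174267855936/4866935 ≈ 1.4830e+7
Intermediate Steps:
k = 12 (k = 4 + 8 = 12)
A(S, K) = 0 (A(S, K) = -4 + (⅓)*12 = -4 + 4 = 0)
H = -8495544 (H = -6*(-400 + 1358)*(60 + 1418) = -5748*1478 = -6*1415924 = -8495544)
F(H, A(39, -33))/((-1*(-4866935))) = (-8495544)²/((-1*(-4866935))) = 72174267855936/4866935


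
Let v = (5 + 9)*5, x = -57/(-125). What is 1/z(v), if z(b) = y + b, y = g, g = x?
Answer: 125/8807 ≈ 0.014193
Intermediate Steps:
x = 57/125 (x = -57*(-1/125) = 57/125 ≈ 0.45600)
g = 57/125 ≈ 0.45600
y = 57/125 ≈ 0.45600
v = 70 (v = 14*5 = 70)
z(b) = 57/125 + b
1/z(v) = 1/(57/125 + 70) = 1/(8807/125) = 125/8807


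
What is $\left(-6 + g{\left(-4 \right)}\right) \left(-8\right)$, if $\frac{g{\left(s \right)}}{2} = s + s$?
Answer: $176$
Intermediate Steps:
$g{\left(s \right)} = 4 s$ ($g{\left(s \right)} = 2 \left(s + s\right) = 2 \cdot 2 s = 4 s$)
$\left(-6 + g{\left(-4 \right)}\right) \left(-8\right) = \left(-6 + 4 \left(-4\right)\right) \left(-8\right) = \left(-6 - 16\right) \left(-8\right) = \left(-22\right) \left(-8\right) = 176$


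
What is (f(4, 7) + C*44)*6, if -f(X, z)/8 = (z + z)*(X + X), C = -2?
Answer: -5904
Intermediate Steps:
f(X, z) = -32*X*z (f(X, z) = -8*(z + z)*(X + X) = -8*2*z*2*X = -32*X*z)
(f(4, 7) + C*44)*6 = (-32*4*7 - 2*44)*6 = (-896 - 88)*6 = -984*6 = -5904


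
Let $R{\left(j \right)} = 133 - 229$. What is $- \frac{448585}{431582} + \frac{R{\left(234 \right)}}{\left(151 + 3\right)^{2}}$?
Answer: $- \frac{2670018433}{2558849678} \approx -1.0434$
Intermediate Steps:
$R{\left(j \right)} = -96$ ($R{\left(j \right)} = 133 - 229 = -96$)
$- \frac{448585}{431582} + \frac{R{\left(234 \right)}}{\left(151 + 3\right)^{2}} = - \frac{448585}{431582} - \frac{96}{\left(151 + 3\right)^{2}} = \left(-448585\right) \frac{1}{431582} - \frac{96}{154^{2}} = - \frac{448585}{431582} - \frac{96}{23716} = - \frac{448585}{431582} - \frac{24}{5929} = - \frac{2670018433}{2558849678}$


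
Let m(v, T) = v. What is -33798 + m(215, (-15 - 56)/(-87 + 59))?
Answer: -33583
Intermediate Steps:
-33798 + m(215, (-15 - 56)/(-87 + 59)) = -33798 + 215 = -33583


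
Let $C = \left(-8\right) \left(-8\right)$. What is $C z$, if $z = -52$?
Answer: $-3328$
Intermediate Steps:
$C = 64$
$C z = 64 \left(-52\right) = -3328$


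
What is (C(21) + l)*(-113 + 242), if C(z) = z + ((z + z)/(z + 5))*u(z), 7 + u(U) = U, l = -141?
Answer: -163314/13 ≈ -12563.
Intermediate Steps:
u(U) = -7 + U
C(z) = z + 2*z*(-7 + z)/(5 + z) (C(z) = z + ((z + z)/(z + 5))*(-7 + z) = z + ((2*z)/(5 + z))*(-7 + z) = z + (2*z/(5 + z))*(-7 + z) = z + 2*z*(-7 + z)/(5 + z))
(C(21) + l)*(-113 + 242) = (3*21*(-3 + 21)/(5 + 21) - 141)*(-113 + 242) = (3*21*18/26 - 141)*129 = (3*21*(1/26)*18 - 141)*129 = (567/13 - 141)*129 = -1266/13*129 = -163314/13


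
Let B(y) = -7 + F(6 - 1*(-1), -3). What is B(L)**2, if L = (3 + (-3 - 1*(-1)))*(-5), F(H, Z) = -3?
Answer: 100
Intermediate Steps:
L = -5 (L = (3 + (-3 + 1))*(-5) = (3 - 2)*(-5) = 1*(-5) = -5)
B(y) = -10 (B(y) = -7 - 3 = -10)
B(L)**2 = (-10)**2 = 100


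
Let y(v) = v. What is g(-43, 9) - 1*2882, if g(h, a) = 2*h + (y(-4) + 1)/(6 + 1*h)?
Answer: -109813/37 ≈ -2967.9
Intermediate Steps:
g(h, a) = -3/(6 + h) + 2*h (g(h, a) = 2*h + (-4 + 1)/(6 + 1*h) = 2*h - 3/(6 + h) = -3/(6 + h) + 2*h)
g(-43, 9) - 1*2882 = (-3 + 2*(-43)**2 + 12*(-43))/(6 - 43) - 1*2882 = (-3 + 2*1849 - 516)/(-37) - 2882 = -(-3 + 3698 - 516)/37 - 2882 = -1/37*3179 - 2882 = -3179/37 - 2882 = -109813/37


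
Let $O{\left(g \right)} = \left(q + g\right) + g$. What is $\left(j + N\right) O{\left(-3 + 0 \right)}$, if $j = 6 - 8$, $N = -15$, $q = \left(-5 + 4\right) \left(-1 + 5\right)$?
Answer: $170$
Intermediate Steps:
$q = -4$ ($q = \left(-1\right) 4 = -4$)
$O{\left(g \right)} = -4 + 2 g$ ($O{\left(g \right)} = \left(-4 + g\right) + g = -4 + 2 g$)
$j = -2$ ($j = 6 - 8 = -2$)
$\left(j + N\right) O{\left(-3 + 0 \right)} = \left(-2 - 15\right) \left(-4 + 2 \left(-3 + 0\right)\right) = - 17 \left(-4 + 2 \left(-3\right)\right) = - 17 \left(-4 - 6\right) = \left(-17\right) \left(-10\right) = 170$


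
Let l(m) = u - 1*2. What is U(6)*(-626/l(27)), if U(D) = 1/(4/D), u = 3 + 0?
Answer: -939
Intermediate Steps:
u = 3
l(m) = 1 (l(m) = 3 - 1*2 = 3 - 2 = 1)
U(D) = D/4
U(6)*(-626/l(27)) = ((¼)*6)*(-626/1) = 3*(-626*1)/2 = (3/2)*(-626) = -939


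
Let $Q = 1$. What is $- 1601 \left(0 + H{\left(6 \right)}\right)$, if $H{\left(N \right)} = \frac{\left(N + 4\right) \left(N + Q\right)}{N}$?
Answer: $- \frac{56035}{3} \approx -18678.0$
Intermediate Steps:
$H{\left(N \right)} = \frac{\left(1 + N\right) \left(4 + N\right)}{N}$ ($H{\left(N \right)} = \frac{\left(N + 4\right) \left(N + 1\right)}{N} = \frac{\left(4 + N\right) \left(1 + N\right)}{N} = \frac{\left(1 + N\right) \left(4 + N\right)}{N}$)
$- 1601 \left(0 + H{\left(6 \right)}\right) = - 1601 \left(0 + \left(5 + 6 + \frac{4}{6}\right)\right) = - 1601 \left(0 + \left(5 + 6 + 4 \cdot \frac{1}{6}\right)\right) = - 1601 \left(0 + \left(5 + 6 + \frac{2}{3}\right)\right) = - 1601 \left(0 + \frac{35}{3}\right) = \left(-1601\right) \frac{35}{3} = - \frac{56035}{3}$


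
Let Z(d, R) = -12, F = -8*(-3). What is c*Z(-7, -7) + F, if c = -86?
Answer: 1056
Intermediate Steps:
F = 24
c*Z(-7, -7) + F = -86*(-12) + 24 = 1032 + 24 = 1056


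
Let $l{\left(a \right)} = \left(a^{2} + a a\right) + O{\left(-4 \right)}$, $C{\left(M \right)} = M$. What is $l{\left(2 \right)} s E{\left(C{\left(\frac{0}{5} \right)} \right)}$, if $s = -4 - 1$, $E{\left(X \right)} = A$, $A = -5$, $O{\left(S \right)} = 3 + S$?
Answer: $175$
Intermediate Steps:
$E{\left(X \right)} = -5$
$s = -5$
$l{\left(a \right)} = -1 + 2 a^{2}$ ($l{\left(a \right)} = \left(a^{2} + a a\right) + \left(3 - 4\right) = \left(a^{2} + a^{2}\right) - 1 = 2 a^{2} - 1 = -1 + 2 a^{2}$)
$l{\left(2 \right)} s E{\left(C{\left(\frac{0}{5} \right)} \right)} = \left(-1 + 2 \cdot 2^{2}\right) \left(-5\right) \left(-5\right) = \left(-1 + 2 \cdot 4\right) \left(-5\right) \left(-5\right) = \left(-1 + 8\right) \left(-5\right) \left(-5\right) = 7 \left(-5\right) \left(-5\right) = \left(-35\right) \left(-5\right) = 175$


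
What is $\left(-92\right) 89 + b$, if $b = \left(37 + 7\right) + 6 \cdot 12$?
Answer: $-8072$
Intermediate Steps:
$b = 116$ ($b = 44 + 72 = 116$)
$\left(-92\right) 89 + b = \left(-92\right) 89 + 116 = -8188 + 116 = -8072$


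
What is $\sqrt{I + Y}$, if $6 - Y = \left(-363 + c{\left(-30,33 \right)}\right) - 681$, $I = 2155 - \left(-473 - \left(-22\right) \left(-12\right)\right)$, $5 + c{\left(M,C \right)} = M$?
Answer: $\sqrt{3977} \approx 63.063$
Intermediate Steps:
$c{\left(M,C \right)} = -5 + M$
$I = 2892$ ($I = 2155 - \left(-473 - 264\right) = 2155 - -737 = 2155 + 737 = 2892$)
$Y = 1085$ ($Y = 6 - \left(\left(-363 - 35\right) - 681\right) = 6 - \left(-398 - 681\right) = 6 - -1079 = 6 + 1079 = 1085$)
$\sqrt{I + Y} = \sqrt{2892 + 1085} = \sqrt{3977}$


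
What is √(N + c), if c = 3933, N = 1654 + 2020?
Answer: √7607 ≈ 87.218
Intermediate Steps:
N = 3674
√(N + c) = √(3674 + 3933) = √7607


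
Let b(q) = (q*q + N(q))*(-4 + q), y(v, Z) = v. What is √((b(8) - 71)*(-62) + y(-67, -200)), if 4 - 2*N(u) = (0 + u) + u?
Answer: I*√10049 ≈ 100.24*I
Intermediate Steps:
N(u) = 2 - u (N(u) = 2 - ((0 + u) + u)/2 = 2 - (u + u)/2 = 2 - u)
b(q) = (-4 + q)*(2 + q² - q) (b(q) = (q*q + (2 - q))*(-4 + q) = (q² + (2 - q))*(-4 + q) = (2 + q² - q)*(-4 + q) = (-4 + q)*(2 + q² - q))
√((b(8) - 71)*(-62) + y(-67, -200)) = √(((-8 + 8³ - 5*8² + 6*8) - 71)*(-62) - 67) = √(((-8 + 512 - 5*64 + 48) - 71)*(-62) - 67) = √(((-8 + 512 - 320 + 48) - 71)*(-62) - 67) = √((232 - 71)*(-62) - 67) = √(161*(-62) - 67) = √(-9982 - 67) = √(-10049) = I*√10049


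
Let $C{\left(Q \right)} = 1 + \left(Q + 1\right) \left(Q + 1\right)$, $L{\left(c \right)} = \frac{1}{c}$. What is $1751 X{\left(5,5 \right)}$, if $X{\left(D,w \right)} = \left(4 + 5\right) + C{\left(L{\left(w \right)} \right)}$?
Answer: $\frac{500786}{25} \approx 20031.0$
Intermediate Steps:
$C{\left(Q \right)} = 1 + \left(1 + Q\right)^{2}$ ($C{\left(Q \right)} = 1 + \left(1 + Q\right) \left(1 + Q\right) = 1 + \left(1 + Q\right)^{2}$)
$X{\left(D,w \right)} = 10 + \left(1 + \frac{1}{w}\right)^{2}$ ($X{\left(D,w \right)} = \left(4 + 5\right) + \left(1 + \left(1 + \frac{1}{w}\right)^{2}\right) = 9 + \left(1 + \left(1 + \frac{1}{w}\right)^{2}\right) = 10 + \left(1 + \frac{1}{w}\right)^{2}$)
$1751 X{\left(5,5 \right)} = 1751 \left(10 + \frac{\left(1 + 5\right)^{2}}{25}\right) = 1751 \left(10 + \frac{6^{2}}{25}\right) = 1751 \left(10 + \frac{1}{25} \cdot 36\right) = 1751 \left(10 + \frac{36}{25}\right) = 1751 \cdot \frac{286}{25} = \frac{500786}{25}$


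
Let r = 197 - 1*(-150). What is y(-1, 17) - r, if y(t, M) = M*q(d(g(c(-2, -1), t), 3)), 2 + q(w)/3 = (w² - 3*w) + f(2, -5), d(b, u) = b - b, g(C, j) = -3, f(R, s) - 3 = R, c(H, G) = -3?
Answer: -194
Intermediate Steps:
f(R, s) = 3 + R
d(b, u) = 0
r = 347 (r = 197 + 150 = 347)
q(w) = 9 - 9*w + 3*w² (q(w) = -6 + 3*((w² - 3*w) + (3 + 2)) = -6 + 3*((w² - 3*w) + 5) = -6 + 3*(5 + w² - 3*w) = -6 + (15 - 9*w + 3*w²) = 9 - 9*w + 3*w²)
y(t, M) = 9*M (y(t, M) = M*(9 - 9*0 + 3*0²) = M*(9 + 0 + 3*0) = M*(9 + 0 + 0) = M*9 = 9*M)
y(-1, 17) - r = 9*17 - 1*347 = 153 - 347 = -194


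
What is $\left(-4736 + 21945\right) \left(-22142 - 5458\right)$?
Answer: $-474968400$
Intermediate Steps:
$\left(-4736 + 21945\right) \left(-22142 - 5458\right) = 17209 \left(-27600\right) = -474968400$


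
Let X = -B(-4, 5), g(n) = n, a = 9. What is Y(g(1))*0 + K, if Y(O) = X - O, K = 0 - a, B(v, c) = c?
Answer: -9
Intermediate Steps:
X = -5 (X = -1*5 = -5)
K = -9 (K = 0 - 1*9 = 0 - 9 = -9)
Y(O) = -5 - O
Y(g(1))*0 + K = (-5 - 1*1)*0 - 9 = (-5 - 1)*0 - 9 = -6*0 - 9 = 0 - 9 = -9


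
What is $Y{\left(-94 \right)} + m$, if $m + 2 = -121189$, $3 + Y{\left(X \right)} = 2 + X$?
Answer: $-121286$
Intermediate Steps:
$Y{\left(X \right)} = -1 + X$ ($Y{\left(X \right)} = -3 + \left(2 + X\right) = -1 + X$)
$m = -121191$ ($m = -2 - 121189 = -121191$)
$Y{\left(-94 \right)} + m = \left(-1 - 94\right) - 121191 = -95 - 121191 = -121286$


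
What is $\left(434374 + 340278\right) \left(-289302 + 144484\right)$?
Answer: $-112183553336$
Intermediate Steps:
$\left(434374 + 340278\right) \left(-289302 + 144484\right) = 774652 \left(-144818\right) = -112183553336$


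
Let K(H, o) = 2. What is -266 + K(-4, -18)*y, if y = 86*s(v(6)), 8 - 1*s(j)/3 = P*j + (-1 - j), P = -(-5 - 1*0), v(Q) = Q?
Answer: -8006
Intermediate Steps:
P = 5 (P = -(-5 + 0) = -1*(-5) = 5)
s(j) = 27 - 12*j (s(j) = 24 - 3*(5*j + (-1 - j)) = 24 - 3*(-1 + 4*j) = 24 + (3 - 12*j) = 27 - 12*j)
y = -3870 (y = 86*(27 - 12*6) = 86*(27 - 72) = 86*(-45) = -3870)
-266 + K(-4, -18)*y = -266 + 2*(-3870) = -266 - 7740 = -8006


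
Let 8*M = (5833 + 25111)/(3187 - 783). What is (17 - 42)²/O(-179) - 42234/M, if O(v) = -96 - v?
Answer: -2106154247/80261 ≈ -26241.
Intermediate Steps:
M = 967/601 (M = ((5833 + 25111)/(3187 - 783))/8 = (30944/2404)/8 = (30944*(1/2404))/8 = (⅛)*(7736/601) = 967/601 ≈ 1.6090)
(17 - 42)²/O(-179) - 42234/M = (17 - 42)²/(-96 - 1*(-179)) - 42234/967/601 = (-25)²/(-96 + 179) - 42234*601/967 = 625/83 - 25382634/967 = -2106154247/80261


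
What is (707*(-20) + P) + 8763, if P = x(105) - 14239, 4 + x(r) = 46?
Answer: -19574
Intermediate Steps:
x(r) = 42 (x(r) = -4 + 46 = 42)
P = -14197 (P = 42 - 14239 = -14197)
(707*(-20) + P) + 8763 = (707*(-20) - 14197) + 8763 = (-14140 - 14197) + 8763 = -28337 + 8763 = -19574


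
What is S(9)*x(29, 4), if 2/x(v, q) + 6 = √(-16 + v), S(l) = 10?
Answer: -120/23 - 20*√13/23 ≈ -8.3527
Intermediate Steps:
x(v, q) = 2/(-6 + √(-16 + v))
S(9)*x(29, 4) = 10*(2/(-6 + √(-16 + 29))) = 10*(2/(-6 + √13)) = 20/(-6 + √13)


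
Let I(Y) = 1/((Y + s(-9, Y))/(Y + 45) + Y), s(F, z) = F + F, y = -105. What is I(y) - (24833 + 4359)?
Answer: -60106348/2059 ≈ -29192.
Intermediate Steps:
s(F, z) = 2*F
I(Y) = 1/(Y + (-18 + Y)/(45 + Y)) (I(Y) = 1/((Y + 2*(-9))/(Y + 45) + Y) = 1/((Y - 18)/(45 + Y) + Y) = 1/((-18 + Y)/(45 + Y) + Y) = 1/(Y + (-18 + Y)/(45 + Y)))
I(y) - (24833 + 4359) = (45 - 105)/(-18 + (-105)² + 46*(-105)) - (24833 + 4359) = -60/(-18 + 11025 - 4830) - 1*29192 = -60/6177 - 29192 = (1/6177)*(-60) - 29192 = -20/2059 - 29192 = -60106348/2059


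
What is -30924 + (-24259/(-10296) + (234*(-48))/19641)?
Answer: -2084401995239/67407912 ≈ -30922.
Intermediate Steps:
-30924 + (-24259/(-10296) + (234*(-48))/19641) = -30924 + (-24259*(-1/10296) - 11232*1/19641) = -30924 + (24259/10296 - 3744/6547) = -30924 + 120275449/67407912 = -2084401995239/67407912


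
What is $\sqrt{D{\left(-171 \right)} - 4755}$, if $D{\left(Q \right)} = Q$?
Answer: $i \sqrt{4926} \approx 70.185 i$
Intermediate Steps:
$\sqrt{D{\left(-171 \right)} - 4755} = \sqrt{-171 - 4755} = \sqrt{-4926} = i \sqrt{4926}$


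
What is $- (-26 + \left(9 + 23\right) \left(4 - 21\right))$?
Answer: $570$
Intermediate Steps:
$- (-26 + \left(9 + 23\right) \left(4 - 21\right)) = - (-26 + 32 \left(-17\right)) = - (-26 - 544) = \left(-1\right) \left(-570\right) = 570$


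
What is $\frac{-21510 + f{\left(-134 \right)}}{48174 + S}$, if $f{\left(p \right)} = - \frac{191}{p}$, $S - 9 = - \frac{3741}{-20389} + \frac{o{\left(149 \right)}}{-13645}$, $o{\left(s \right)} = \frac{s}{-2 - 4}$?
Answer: $- \frac{2405509905563535}{5388787101632507} \approx -0.44639$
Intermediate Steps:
$o{\left(s \right)} = - \frac{s}{6}$ ($o{\left(s \right)} = \frac{s}{-6} = s \left(- \frac{1}{6}\right) = - \frac{s}{6}$)
$S = \frac{15332540501}{1669247430}$ ($S = 9 + \left(- \frac{3741}{-20389} + \frac{\left(- \frac{1}{6}\right) 149}{-13645}\right) = 9 - - \frac{309313631}{1669247430} = 9 + \left(\frac{3741}{20389} + \frac{149}{81870}\right) = 9 + \frac{309313631}{1669247430} = \frac{15332540501}{1669247430} \approx 9.1853$)
$\frac{-21510 + f{\left(-134 \right)}}{48174 + S} = \frac{-21510 - \frac{191}{-134}}{48174 + \frac{15332540501}{1669247430}} = \frac{-21510 - - \frac{191}{134}}{\frac{80429658233321}{1669247430}} = \left(-21510 + \frac{191}{134}\right) \frac{1669247430}{80429658233321} = \left(- \frac{2882149}{134}\right) \frac{1669247430}{80429658233321} = - \frac{2405509905563535}{5388787101632507}$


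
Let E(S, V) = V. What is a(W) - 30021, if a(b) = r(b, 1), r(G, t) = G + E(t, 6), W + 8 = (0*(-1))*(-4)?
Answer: -30023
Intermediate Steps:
W = -8 (W = -8 + (0*(-1))*(-4) = -8 + 0*(-4) = -8 + 0 = -8)
r(G, t) = 6 + G (r(G, t) = G + 6 = 6 + G)
a(b) = 6 + b
a(W) - 30021 = (6 - 8) - 30021 = -2 - 30021 = -30023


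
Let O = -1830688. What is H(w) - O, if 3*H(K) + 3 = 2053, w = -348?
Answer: 5494114/3 ≈ 1.8314e+6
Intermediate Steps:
H(K) = 2050/3 (H(K) = -1 + (⅓)*2053 = -1 + 2053/3 = 2050/3)
H(w) - O = 2050/3 - 1*(-1830688) = 2050/3 + 1830688 = 5494114/3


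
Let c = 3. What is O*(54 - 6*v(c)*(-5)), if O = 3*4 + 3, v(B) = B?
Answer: 2160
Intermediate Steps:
O = 15 (O = 12 + 3 = 15)
O*(54 - 6*v(c)*(-5)) = 15*(54 - 6*3*(-5)) = 15*(54 - 18*(-5)) = 15*(54 - 1*(-90)) = 15*(54 + 90) = 15*144 = 2160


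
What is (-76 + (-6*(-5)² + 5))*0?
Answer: 0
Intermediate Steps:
(-76 + (-6*(-5)² + 5))*0 = (-76 + (-6*25 + 5))*0 = (-76 + (-150 + 5))*0 = (-76 - 145)*0 = -221*0 = 0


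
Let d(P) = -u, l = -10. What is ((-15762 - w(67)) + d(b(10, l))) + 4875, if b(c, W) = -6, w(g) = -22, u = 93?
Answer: -10958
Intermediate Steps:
d(P) = -93 (d(P) = -1*93 = -93)
((-15762 - w(67)) + d(b(10, l))) + 4875 = ((-15762 - 1*(-22)) - 93) + 4875 = ((-15762 + 22) - 93) + 4875 = (-15740 - 93) + 4875 = -15833 + 4875 = -10958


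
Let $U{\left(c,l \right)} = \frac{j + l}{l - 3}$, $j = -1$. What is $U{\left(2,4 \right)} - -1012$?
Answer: $1015$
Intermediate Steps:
$U{\left(c,l \right)} = \frac{-1 + l}{-3 + l}$ ($U{\left(c,l \right)} = \frac{-1 + l}{l - 3} = \frac{-1 + l}{-3 + l}$)
$U{\left(2,4 \right)} - -1012 = \frac{-1 + 4}{-3 + 4} - -1012 = 1^{-1} \cdot 3 + 1012 = 1 \cdot 3 + 1012 = 3 + 1012 = 1015$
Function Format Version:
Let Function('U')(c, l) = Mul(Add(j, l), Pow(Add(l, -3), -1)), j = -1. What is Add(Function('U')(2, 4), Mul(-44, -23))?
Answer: 1015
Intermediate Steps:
Function('U')(c, l) = Mul(Pow(Add(-3, l), -1), Add(-1, l)) (Function('U')(c, l) = Mul(Add(-1, l), Pow(Add(l, -3), -1)) = Mul(Add(-1, l), Pow(Add(-3, l), -1)) = Mul(Pow(Add(-3, l), -1), Add(-1, l)))
Add(Function('U')(2, 4), Mul(-44, -23)) = Add(Mul(Pow(Add(-3, 4), -1), Add(-1, 4)), Mul(-44, -23)) = Add(Mul(Pow(1, -1), 3), 1012) = Add(Mul(1, 3), 1012) = Add(3, 1012) = 1015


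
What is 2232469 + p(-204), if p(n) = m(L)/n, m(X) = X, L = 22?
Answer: 227711827/102 ≈ 2.2325e+6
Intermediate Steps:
p(n) = 22/n
2232469 + p(-204) = 2232469 + 22/(-204) = 2232469 + 22*(-1/204) = 2232469 - 11/102 = 227711827/102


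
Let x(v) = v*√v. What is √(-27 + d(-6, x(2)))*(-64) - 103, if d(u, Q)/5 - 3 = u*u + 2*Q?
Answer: -103 - 128*√(42 + 5*√2) ≈ -999.65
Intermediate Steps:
x(v) = v^(3/2)
d(u, Q) = 15 + 5*u² + 10*Q (d(u, Q) = 15 + 5*(u*u + 2*Q) = 15 + 5*(u² + 2*Q) = 15 + (5*u² + 10*Q) = 15 + 5*u² + 10*Q)
√(-27 + d(-6, x(2)))*(-64) - 103 = √(-27 + (15 + 5*(-6)² + 10*2^(3/2)))*(-64) - 103 = √(-27 + (15 + 5*36 + 10*(2*√2)))*(-64) - 103 = √(-27 + (15 + 180 + 20*√2))*(-64) - 103 = √(-27 + (195 + 20*√2))*(-64) - 103 = √(168 + 20*√2)*(-64) - 103 = -64*√(168 + 20*√2) - 103 = -103 - 64*√(168 + 20*√2)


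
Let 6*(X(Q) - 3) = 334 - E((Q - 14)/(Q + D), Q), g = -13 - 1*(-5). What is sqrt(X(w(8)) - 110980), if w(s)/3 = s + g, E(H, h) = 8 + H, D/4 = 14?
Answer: I*sqrt(1774762)/4 ≈ 333.05*I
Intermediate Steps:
D = 56 (D = 4*14 = 56)
g = -8 (g = -13 + 5 = -8)
w(s) = -24 + 3*s (w(s) = 3*(s - 8) = 3*(-8 + s) = -24 + 3*s)
X(Q) = 172/3 - (-14 + Q)/(6*(56 + Q)) (X(Q) = 3 + (334 - (8 + (Q - 14)/(Q + 56)))/6 = 3 + (334 - (8 + (-14 + Q)/(56 + Q)))/6 = 3 + (334 + (-8 - (-14 + Q)/(56 + Q)))/6 = 3 + (326 - (-14 + Q)/(56 + Q))/6 = 3 + (163/3 - (-14 + Q)/(6*(56 + Q))) = 172/3 - (-14 + Q)/(6*(56 + Q)))
sqrt(X(w(8)) - 110980) = sqrt(7*(2754 + 49*(-24 + 3*8))/(6*(56 + (-24 + 3*8))) - 110980) = sqrt(7*(2754 + 49*(-24 + 24))/(6*(56 + (-24 + 24))) - 110980) = sqrt(7*(2754 + 49*0)/(6*(56 + 0)) - 110980) = sqrt((7/6)*(2754 + 0)/56 - 110980) = sqrt((7/6)*(1/56)*2754 - 110980) = sqrt(459/8 - 110980) = sqrt(-887381/8) = I*sqrt(1774762)/4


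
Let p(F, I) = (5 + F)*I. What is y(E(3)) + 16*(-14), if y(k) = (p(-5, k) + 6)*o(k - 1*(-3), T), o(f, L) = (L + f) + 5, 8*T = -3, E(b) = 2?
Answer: -665/4 ≈ -166.25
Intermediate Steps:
p(F, I) = I*(5 + F)
T = -3/8 (T = (1/8)*(-3) = -3/8 ≈ -0.37500)
o(f, L) = 5 + L + f
y(k) = 183/4 + 6*k (y(k) = (k*(5 - 5) + 6)*(5 - 3/8 + (k - 1*(-3))) = (k*0 + 6)*(5 - 3/8 + (k + 3)) = (0 + 6)*(5 - 3/8 + (3 + k)) = 6*(61/8 + k) = 183/4 + 6*k)
y(E(3)) + 16*(-14) = (183/4 + 6*2) + 16*(-14) = (183/4 + 12) - 224 = 231/4 - 224 = -665/4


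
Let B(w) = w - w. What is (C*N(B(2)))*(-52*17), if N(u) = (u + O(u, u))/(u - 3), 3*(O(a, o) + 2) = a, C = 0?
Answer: 0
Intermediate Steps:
B(w) = 0
O(a, o) = -2 + a/3
N(u) = (-2 + 4*u/3)/(-3 + u) (N(u) = (u + (-2 + u/3))/(u - 3) = (-2 + 4*u/3)/(-3 + u))
(C*N(B(2)))*(-52*17) = (0*(2*(-3 + 2*0)/(3*(-3 + 0))))*(-52*17) = (0*((⅔)*(-3 + 0)/(-3)))*(-884) = (0*((⅔)*(-⅓)*(-3)))*(-884) = (0*(⅔))*(-884) = 0*(-884) = 0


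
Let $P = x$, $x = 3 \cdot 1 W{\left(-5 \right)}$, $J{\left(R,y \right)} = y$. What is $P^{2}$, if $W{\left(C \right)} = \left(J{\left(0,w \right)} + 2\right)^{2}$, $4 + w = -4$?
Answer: $11664$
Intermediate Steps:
$w = -8$ ($w = -4 - 4 = -8$)
$W{\left(C \right)} = 36$ ($W{\left(C \right)} = \left(-8 + 2\right)^{2} = \left(-6\right)^{2} = 36$)
$x = 108$ ($x = 3 \cdot 1 \cdot 36 = 3 \cdot 36 = 108$)
$P = 108$
$P^{2} = 108^{2} = 11664$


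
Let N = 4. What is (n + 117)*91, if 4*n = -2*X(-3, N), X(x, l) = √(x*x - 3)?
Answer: 10647 - 91*√6/2 ≈ 10536.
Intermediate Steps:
X(x, l) = √(-3 + x²) (X(x, l) = √(x² - 3) = √(-3 + x²))
n = -√6/2 (n = (-2*√(-3 + (-3)²))/4 = (-2*√(-3 + 9))/4 = (-2*√6)/4 = -√6/2 ≈ -1.2247)
(n + 117)*91 = (-√6/2 + 117)*91 = (117 - √6/2)*91 = 10647 - 91*√6/2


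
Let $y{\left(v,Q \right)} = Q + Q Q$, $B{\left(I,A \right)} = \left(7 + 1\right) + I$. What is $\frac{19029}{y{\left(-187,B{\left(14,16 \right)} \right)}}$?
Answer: $\frac{19029}{506} \approx 37.607$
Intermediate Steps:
$B{\left(I,A \right)} = 8 + I$
$y{\left(v,Q \right)} = Q + Q^{2}$
$\frac{19029}{y{\left(-187,B{\left(14,16 \right)} \right)}} = \frac{19029}{\left(8 + 14\right) \left(1 + \left(8 + 14\right)\right)} = \frac{19029}{22 \left(1 + 22\right)} = \frac{19029}{22 \cdot 23} = \frac{19029}{506}$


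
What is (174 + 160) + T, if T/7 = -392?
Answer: -2410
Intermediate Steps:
T = -2744 (T = 7*(-392) = -2744)
(174 + 160) + T = (174 + 160) - 2744 = 334 - 2744 = -2410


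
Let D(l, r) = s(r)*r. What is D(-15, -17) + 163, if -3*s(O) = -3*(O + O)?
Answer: 741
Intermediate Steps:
s(O) = 2*O (s(O) = -(-1)*(O + O) = -(-1)*2*O = -(-2)*O = 2*O)
D(l, r) = 2*r**2 (D(l, r) = (2*r)*r = 2*r**2)
D(-15, -17) + 163 = 2*(-17)**2 + 163 = 2*289 + 163 = 578 + 163 = 741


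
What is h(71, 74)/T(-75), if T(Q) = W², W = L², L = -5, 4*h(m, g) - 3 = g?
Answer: 77/2500 ≈ 0.030800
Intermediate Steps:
h(m, g) = ¾ + g/4
W = 25 (W = (-5)² = 25)
T(Q) = 625 (T(Q) = 25² = 625)
h(71, 74)/T(-75) = (¾ + (¼)*74)/625 = (¾ + 37/2)*(1/625) = (77/4)*(1/625) = 77/2500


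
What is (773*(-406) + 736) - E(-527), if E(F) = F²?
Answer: -590831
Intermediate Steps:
(773*(-406) + 736) - E(-527) = (773*(-406) + 736) - 1*(-527)² = (-313838 + 736) - 1*277729 = -313102 - 277729 = -590831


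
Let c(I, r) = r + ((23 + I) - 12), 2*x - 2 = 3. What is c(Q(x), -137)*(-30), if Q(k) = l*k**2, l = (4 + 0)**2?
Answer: 780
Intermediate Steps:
x = 5/2 (x = 1 + (1/2)*3 = 1 + 3/2 = 5/2 ≈ 2.5000)
l = 16 (l = 4**2 = 16)
Q(k) = 16*k**2
c(I, r) = 11 + I + r (c(I, r) = r + (11 + I) = 11 + I + r)
c(Q(x), -137)*(-30) = (11 + 16*(5/2)**2 - 137)*(-30) = (11 + 16*(25/4) - 137)*(-30) = (11 + 100 - 137)*(-30) = -26*(-30) = 780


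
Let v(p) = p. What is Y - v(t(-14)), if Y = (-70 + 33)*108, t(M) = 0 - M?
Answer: -4010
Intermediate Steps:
t(M) = -M
Y = -3996 (Y = -37*108 = -3996)
Y - v(t(-14)) = -3996 - (-1)*(-14) = -3996 - 1*14 = -3996 - 14 = -4010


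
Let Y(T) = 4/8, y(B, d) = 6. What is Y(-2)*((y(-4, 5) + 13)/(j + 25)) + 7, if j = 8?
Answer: 481/66 ≈ 7.2879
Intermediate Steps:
Y(T) = ½ (Y(T) = 4*(⅛) = ½)
Y(-2)*((y(-4, 5) + 13)/(j + 25)) + 7 = ((6 + 13)/(8 + 25))/2 + 7 = (19/33)/2 + 7 = (19*(1/33))/2 + 7 = (½)*(19/33) + 7 = 19/66 + 7 = 481/66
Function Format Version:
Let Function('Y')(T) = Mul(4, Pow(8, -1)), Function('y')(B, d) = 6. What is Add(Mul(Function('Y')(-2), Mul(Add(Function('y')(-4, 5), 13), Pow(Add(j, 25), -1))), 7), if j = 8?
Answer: Rational(481, 66) ≈ 7.2879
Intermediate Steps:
Function('Y')(T) = Rational(1, 2) (Function('Y')(T) = Mul(4, Rational(1, 8)) = Rational(1, 2))
Add(Mul(Function('Y')(-2), Mul(Add(Function('y')(-4, 5), 13), Pow(Add(j, 25), -1))), 7) = Add(Mul(Rational(1, 2), Mul(Add(6, 13), Pow(Add(8, 25), -1))), 7) = Add(Mul(Rational(1, 2), Mul(19, Pow(33, -1))), 7) = Add(Mul(Rational(1, 2), Mul(19, Rational(1, 33))), 7) = Add(Mul(Rational(1, 2), Rational(19, 33)), 7) = Add(Rational(19, 66), 7) = Rational(481, 66)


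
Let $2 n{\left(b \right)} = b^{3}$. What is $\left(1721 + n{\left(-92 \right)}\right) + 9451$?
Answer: $-378172$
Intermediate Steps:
$n{\left(b \right)} = \frac{b^{3}}{2}$
$\left(1721 + n{\left(-92 \right)}\right) + 9451 = \left(1721 + \frac{\left(-92\right)^{3}}{2}\right) + 9451 = \left(1721 + \frac{1}{2} \left(-778688\right)\right) + 9451 = \left(1721 - 389344\right) + 9451 = -387623 + 9451 = -378172$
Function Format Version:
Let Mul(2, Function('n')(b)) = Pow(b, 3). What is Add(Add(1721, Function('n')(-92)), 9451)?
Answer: -378172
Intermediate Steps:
Function('n')(b) = Mul(Rational(1, 2), Pow(b, 3))
Add(Add(1721, Function('n')(-92)), 9451) = Add(Add(1721, Mul(Rational(1, 2), Pow(-92, 3))), 9451) = Add(Add(1721, Mul(Rational(1, 2), -778688)), 9451) = Add(Add(1721, -389344), 9451) = Add(-387623, 9451) = -378172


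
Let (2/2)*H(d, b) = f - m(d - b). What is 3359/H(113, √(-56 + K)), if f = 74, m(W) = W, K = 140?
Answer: -43667/479 - 6718*√21/1437 ≈ -112.59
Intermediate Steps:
H(d, b) = 74 + b - d (H(d, b) = 74 - (d - b) = 74 + (b - d) = 74 + b - d)
3359/H(113, √(-56 + K)) = 3359/(74 + √(-56 + 140) - 1*113) = 3359/(74 + √84 - 113) = 3359/(74 + 2*√21 - 113) = 3359/(-39 + 2*√21)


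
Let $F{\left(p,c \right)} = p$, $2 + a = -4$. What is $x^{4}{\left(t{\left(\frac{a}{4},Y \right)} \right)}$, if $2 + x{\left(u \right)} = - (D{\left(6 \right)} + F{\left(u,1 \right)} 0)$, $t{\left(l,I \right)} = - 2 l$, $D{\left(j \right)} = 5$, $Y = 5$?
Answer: $2401$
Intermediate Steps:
$a = -6$ ($a = -2 - 4 = -6$)
$x{\left(u \right)} = -7$ ($x{\left(u \right)} = -2 - \left(5 + u 0\right) = -2 - \left(5 + 0\right) = -2 - 5 = -7$)
$x^{4}{\left(t{\left(\frac{a}{4},Y \right)} \right)} = \left(-7\right)^{4} = 2401$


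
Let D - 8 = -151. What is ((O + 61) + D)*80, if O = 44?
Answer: -3040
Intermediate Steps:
D = -143 (D = 8 - 151 = -143)
((O + 61) + D)*80 = ((44 + 61) - 143)*80 = (105 - 143)*80 = -38*80 = -3040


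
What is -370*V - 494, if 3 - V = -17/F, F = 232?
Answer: -189209/116 ≈ -1631.1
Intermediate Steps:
V = 713/232 (V = 3 - (-17)/232 = 3 - 1*(-17/232) = 3 + 17/232 = 713/232 ≈ 3.0733)
-370*V - 494 = -370*713/232 - 494 = -131905/116 - 494 = -189209/116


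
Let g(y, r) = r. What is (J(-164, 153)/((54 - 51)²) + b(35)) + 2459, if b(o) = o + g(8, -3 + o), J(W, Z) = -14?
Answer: 22720/9 ≈ 2524.4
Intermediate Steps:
b(o) = -3 + 2*o (b(o) = o + (-3 + o) = -3 + 2*o)
(J(-164, 153)/((54 - 51)²) + b(35)) + 2459 = (-14/(54 - 51)² + (-3 + 2*35)) + 2459 = (-14/(3²) + (-3 + 70)) + 2459 = (-14/9 + 67) + 2459 = 589/9 + 2459 = 22720/9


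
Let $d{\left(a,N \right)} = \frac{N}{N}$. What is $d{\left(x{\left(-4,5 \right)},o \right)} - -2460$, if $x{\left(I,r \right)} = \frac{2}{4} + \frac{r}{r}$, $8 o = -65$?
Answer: $2461$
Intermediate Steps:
$o = - \frac{65}{8}$ ($o = \frac{1}{8} \left(-65\right) = - \frac{65}{8} \approx -8.125$)
$x{\left(I,r \right)} = \frac{3}{2}$ ($x{\left(I,r \right)} = 2 \cdot \frac{1}{4} + 1 = \frac{1}{2} + 1 = \frac{3}{2}$)
$d{\left(a,N \right)} = 1$
$d{\left(x{\left(-4,5 \right)},o \right)} - -2460 = 1 - -2460 = 1 + 2460 = 2461$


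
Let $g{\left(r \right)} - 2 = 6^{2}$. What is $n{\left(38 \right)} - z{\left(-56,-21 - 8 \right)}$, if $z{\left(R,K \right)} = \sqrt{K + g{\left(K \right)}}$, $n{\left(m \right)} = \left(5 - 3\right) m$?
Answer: $73$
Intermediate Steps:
$g{\left(r \right)} = 38$ ($g{\left(r \right)} = 2 + 6^{2} = 2 + 36 = 38$)
$n{\left(m \right)} = 2 m$
$z{\left(R,K \right)} = \sqrt{38 + K}$ ($z{\left(R,K \right)} = \sqrt{K + 38} = \sqrt{38 + K}$)
$n{\left(38 \right)} - z{\left(-56,-21 - 8 \right)} = 2 \cdot 38 - \sqrt{38 - 29} = 76 - \sqrt{38 - 29} = 76 - \sqrt{9} = 76 - 3 = 73$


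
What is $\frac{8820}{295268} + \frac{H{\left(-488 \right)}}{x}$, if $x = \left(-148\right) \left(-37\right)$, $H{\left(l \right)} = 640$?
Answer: $\frac{14829365}{101055473} \approx 0.14674$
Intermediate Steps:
$x = 5476$
$\frac{8820}{295268} + \frac{H{\left(-488 \right)}}{x} = \frac{8820}{295268} + \frac{640}{5476} = 8820 \cdot \frac{1}{295268} + 640 \cdot \frac{1}{5476} = \frac{2205}{73817} + \frac{160}{1369} = \frac{14829365}{101055473}$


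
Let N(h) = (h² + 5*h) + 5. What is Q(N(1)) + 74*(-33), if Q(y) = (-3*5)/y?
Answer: -26877/11 ≈ -2443.4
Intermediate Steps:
N(h) = 5 + h² + 5*h
Q(y) = -15/y
Q(N(1)) + 74*(-33) = -15/(5 + 1² + 5*1) + 74*(-33) = -15/(5 + 1 + 5) - 2442 = -15/11 - 2442 = -26877/11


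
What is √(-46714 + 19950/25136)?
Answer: I*√1844641734934/6284 ≈ 216.13*I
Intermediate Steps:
√(-46714 + 19950/25136) = √(-46714 + 19950*(1/25136)) = √(-46714 + 9975/12568) = √(-587091577/12568) = I*√1844641734934/6284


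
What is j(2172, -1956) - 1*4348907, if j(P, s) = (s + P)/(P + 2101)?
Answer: -18582879395/4273 ≈ -4.3489e+6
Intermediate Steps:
j(P, s) = (P + s)/(2101 + P)
j(2172, -1956) - 1*4348907 = (2172 - 1956)/(2101 + 2172) - 1*4348907 = 216/4273 - 4348907 = -18582879395/4273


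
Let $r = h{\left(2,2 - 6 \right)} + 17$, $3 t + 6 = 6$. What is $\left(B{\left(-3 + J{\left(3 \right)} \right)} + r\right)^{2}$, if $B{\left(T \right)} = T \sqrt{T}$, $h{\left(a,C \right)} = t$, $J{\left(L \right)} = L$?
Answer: $289$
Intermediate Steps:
$t = 0$ ($t = -2 + \frac{1}{3} \cdot 6 = -2 + 2 = 0$)
$h{\left(a,C \right)} = 0$
$B{\left(T \right)} = T^{\frac{3}{2}}$
$r = 17$ ($r = 0 + 17 = 17$)
$\left(B{\left(-3 + J{\left(3 \right)} \right)} + r\right)^{2} = \left(\left(-3 + 3\right)^{\frac{3}{2}} + 17\right)^{2} = \left(0^{\frac{3}{2}} + 17\right)^{2} = \left(0 + 17\right)^{2} = 17^{2} = 289$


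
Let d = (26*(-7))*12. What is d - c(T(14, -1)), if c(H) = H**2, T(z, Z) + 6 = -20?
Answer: -2860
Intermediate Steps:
T(z, Z) = -26 (T(z, Z) = -6 - 20 = -26)
d = -2184 (d = -182*12 = -2184)
d - c(T(14, -1)) = -2184 - 1*(-26)**2 = -2184 - 1*676 = -2184 - 676 = -2860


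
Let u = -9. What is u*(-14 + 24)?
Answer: -90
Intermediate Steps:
u*(-14 + 24) = -9*(-14 + 24) = -9*10 = -90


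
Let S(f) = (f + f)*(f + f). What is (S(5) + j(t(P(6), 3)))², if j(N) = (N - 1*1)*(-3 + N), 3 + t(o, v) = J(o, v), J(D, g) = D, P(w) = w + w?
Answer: 21904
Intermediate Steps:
S(f) = 4*f² (S(f) = (2*f)*(2*f) = 4*f²)
P(w) = 2*w
t(o, v) = -3 + o
j(N) = (-1 + N)*(-3 + N) (j(N) = (N - 1)*(-3 + N) = (-1 + N)*(-3 + N))
(S(5) + j(t(P(6), 3)))² = (4*5² + (3 + (-3 + 2*6)² - 4*(-3 + 2*6)))² = (4*25 + (3 + (-3 + 12)² - 4*(-3 + 12)))² = (100 + (3 + 9² - 4*9))² = (100 + (3 + 81 - 36))² = (100 + 48)² = 148² = 21904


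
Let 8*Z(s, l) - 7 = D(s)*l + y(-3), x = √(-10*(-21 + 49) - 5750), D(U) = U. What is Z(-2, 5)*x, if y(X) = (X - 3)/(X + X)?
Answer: -3*I*√670/4 ≈ -19.413*I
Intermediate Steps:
x = 3*I*√670 (x = √(-10*28 - 5750) = √(-280 - 5750) = √(-6030) = 3*I*√670 ≈ 77.653*I)
y(X) = (-3 + X)/(2*X) (y(X) = (-3 + X)/((2*X)) = (-3 + X)*(1/(2*X)) = (-3 + X)/(2*X))
Z(s, l) = 1 + l*s/8 (Z(s, l) = 7/8 + (s*l + (½)*(-3 - 3)/(-3))/8 = 7/8 + (l*s + (½)*(-⅓)*(-6))/8 = 7/8 + (l*s + 1)/8 = 7/8 + (1 + l*s)/8 = 7/8 + (⅛ + l*s/8) = 1 + l*s/8)
Z(-2, 5)*x = (1 + (⅛)*5*(-2))*(3*I*√670) = (1 - 5/4)*(3*I*√670) = -3*I*√670/4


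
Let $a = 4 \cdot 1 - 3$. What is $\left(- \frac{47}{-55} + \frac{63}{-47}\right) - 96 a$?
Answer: $- \frac{249416}{2585} \approx -96.486$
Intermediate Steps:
$a = 1$ ($a = 4 - 3 = 1$)
$\left(- \frac{47}{-55} + \frac{63}{-47}\right) - 96 a = \left(- \frac{47}{-55} + \frac{63}{-47}\right) - 96 = \left(\left(-47\right) \left(- \frac{1}{55}\right) + 63 \left(- \frac{1}{47}\right)\right) - 96 = \left(\frac{47}{55} - \frac{63}{47}\right) - 96 = - \frac{1256}{2585} - 96 = - \frac{249416}{2585}$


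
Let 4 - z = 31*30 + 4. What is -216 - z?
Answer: 714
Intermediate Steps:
z = -930 (z = 4 - (31*30 + 4) = 4 - (930 + 4) = 4 - 1*934 = 4 - 934 = -930)
-216 - z = -216 - 1*(-930) = -216 + 930 = 714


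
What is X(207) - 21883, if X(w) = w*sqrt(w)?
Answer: -21883 + 621*sqrt(23) ≈ -18905.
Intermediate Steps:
X(w) = w**(3/2)
X(207) - 21883 = 207**(3/2) - 21883 = 621*sqrt(23) - 21883 = -21883 + 621*sqrt(23)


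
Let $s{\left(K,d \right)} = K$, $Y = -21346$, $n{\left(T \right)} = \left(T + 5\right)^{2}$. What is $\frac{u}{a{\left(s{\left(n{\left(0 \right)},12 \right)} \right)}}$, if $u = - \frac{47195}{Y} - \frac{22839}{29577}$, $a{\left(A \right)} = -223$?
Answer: $- \frac{302788407}{46930397722} \approx -0.0064519$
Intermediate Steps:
$n{\left(T \right)} = \left(5 + T\right)^{2}$
$u = \frac{302788407}{210450214}$ ($u = - \frac{47195}{-21346} - \frac{22839}{29577} = \left(-47195\right) \left(- \frac{1}{21346}\right) - \frac{7613}{9859} = \frac{47195}{21346} - \frac{7613}{9859} = \frac{302788407}{210450214} \approx 1.4388$)
$\frac{u}{a{\left(s{\left(n{\left(0 \right)},12 \right)} \right)}} = \frac{302788407}{210450214 \left(-223\right)} = \frac{302788407}{210450214} \left(- \frac{1}{223}\right) = - \frac{302788407}{46930397722}$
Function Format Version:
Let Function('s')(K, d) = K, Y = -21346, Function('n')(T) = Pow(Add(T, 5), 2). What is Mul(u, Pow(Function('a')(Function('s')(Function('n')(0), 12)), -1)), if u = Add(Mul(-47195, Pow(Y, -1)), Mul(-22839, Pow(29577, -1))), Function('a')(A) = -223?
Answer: Rational(-302788407, 46930397722) ≈ -0.0064519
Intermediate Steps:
Function('n')(T) = Pow(Add(5, T), 2)
u = Rational(302788407, 210450214) (u = Add(Mul(-47195, Pow(-21346, -1)), Mul(-22839, Pow(29577, -1))) = Add(Mul(-47195, Rational(-1, 21346)), Mul(-22839, Rational(1, 29577))) = Add(Rational(47195, 21346), Rational(-7613, 9859)) = Rational(302788407, 210450214) ≈ 1.4388)
Mul(u, Pow(Function('a')(Function('s')(Function('n')(0), 12)), -1)) = Mul(Rational(302788407, 210450214), Pow(-223, -1)) = Mul(Rational(302788407, 210450214), Rational(-1, 223)) = Rational(-302788407, 46930397722)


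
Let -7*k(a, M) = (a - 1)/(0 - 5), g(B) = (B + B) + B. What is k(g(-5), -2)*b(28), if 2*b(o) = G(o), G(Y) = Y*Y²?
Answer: -25088/5 ≈ -5017.6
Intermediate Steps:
G(Y) = Y³
b(o) = o³/2
g(B) = 3*B (g(B) = 2*B + B = 3*B)
k(a, M) = -1/35 + a/35 (k(a, M) = -(a - 1)/(7*(0 - 5)) = -(-1 + a)/(7*(-5)) = -(-1 + a)*(-1)/(7*5) = -(⅕ - a/5)/7 = -1/35 + a/35)
k(g(-5), -2)*b(28) = (-1/35 + (3*(-5))/35)*((½)*28³) = (-1/35 + (1/35)*(-15))*((½)*21952) = (-1/35 - 3/7)*10976 = -16/35*10976 = -25088/5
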